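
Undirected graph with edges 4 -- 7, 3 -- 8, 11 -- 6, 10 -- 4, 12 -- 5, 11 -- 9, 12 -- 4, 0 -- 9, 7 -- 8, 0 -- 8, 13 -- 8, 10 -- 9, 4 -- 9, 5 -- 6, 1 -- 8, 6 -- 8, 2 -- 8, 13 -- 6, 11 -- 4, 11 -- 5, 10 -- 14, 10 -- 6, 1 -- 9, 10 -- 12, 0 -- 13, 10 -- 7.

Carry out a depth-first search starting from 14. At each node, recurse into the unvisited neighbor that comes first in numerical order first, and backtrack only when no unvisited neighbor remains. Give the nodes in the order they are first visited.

14, 10, 4, 7, 8, 0, 9, 1, 11, 5, 6, 13, 12, 2, 3

Visit 14
14 → 10
10 → 4
4 → 7
7 → 8
8 → 0
0 → 9
9 → 1
9 → 11
11 → 5
5 → 6
6 → 13
5 → 12
8 → 2
8 → 3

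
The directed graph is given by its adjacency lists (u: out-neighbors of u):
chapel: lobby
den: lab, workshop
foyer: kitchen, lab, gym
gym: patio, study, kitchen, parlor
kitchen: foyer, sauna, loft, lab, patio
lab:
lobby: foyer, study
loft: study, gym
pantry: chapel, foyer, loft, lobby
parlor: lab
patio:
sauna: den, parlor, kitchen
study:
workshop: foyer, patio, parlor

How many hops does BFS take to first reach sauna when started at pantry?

Level 0: pantry
Level 1: chapel, foyer, lobby, loft
Level 2: gym, kitchen, lab, study
Level 3: parlor, patio, sauna
Level 4: den
Level 5: workshop
sauna first appears at level 3.

3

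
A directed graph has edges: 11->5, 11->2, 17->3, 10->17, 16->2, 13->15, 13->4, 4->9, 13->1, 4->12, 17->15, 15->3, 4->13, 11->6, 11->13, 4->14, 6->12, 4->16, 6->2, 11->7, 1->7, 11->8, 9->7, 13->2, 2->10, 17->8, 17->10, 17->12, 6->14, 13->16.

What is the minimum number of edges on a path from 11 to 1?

2

Level 0: 11
Level 1: 2, 5, 6, 7, 8, 13
Level 2: 1, 4, 10, 12, 14, 15, 16
Level 3: 3, 9, 17
1 first appears at level 2.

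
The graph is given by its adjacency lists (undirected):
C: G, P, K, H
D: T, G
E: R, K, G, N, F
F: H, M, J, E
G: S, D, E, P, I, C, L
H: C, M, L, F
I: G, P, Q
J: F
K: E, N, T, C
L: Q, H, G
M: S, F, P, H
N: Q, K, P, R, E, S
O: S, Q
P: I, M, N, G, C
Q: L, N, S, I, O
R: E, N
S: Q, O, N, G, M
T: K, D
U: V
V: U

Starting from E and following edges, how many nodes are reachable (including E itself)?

18

BFS from E visits: E, F, G, K, N, R, H, J, M, C, D, I, L, P, S, T, Q, O
Reachable nodes: 18 of 20 total.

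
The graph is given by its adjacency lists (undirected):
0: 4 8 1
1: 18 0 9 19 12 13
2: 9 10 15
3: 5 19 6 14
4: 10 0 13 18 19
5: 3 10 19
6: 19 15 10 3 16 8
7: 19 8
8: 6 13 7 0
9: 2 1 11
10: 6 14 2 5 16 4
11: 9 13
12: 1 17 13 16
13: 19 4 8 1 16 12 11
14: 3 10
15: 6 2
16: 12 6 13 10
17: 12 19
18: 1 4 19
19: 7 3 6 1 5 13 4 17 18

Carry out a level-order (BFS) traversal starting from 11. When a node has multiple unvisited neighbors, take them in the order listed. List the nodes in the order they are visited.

11, 9, 13, 2, 1, 19, 4, 8, 16, 12, 10, 15, 18, 0, 7, 3, 6, 5, 17, 14

Visit 11; enqueue 9, 13 → queue [9, 13]
Visit 9; enqueue 2, 1 → queue [13, 2, 1]
Visit 13; enqueue 19, 4, 8, 16, 12 → queue [2, 1, 19, 4, 8, 16, 12]
Visit 2; enqueue 10, 15 → queue [1, 19, 4, 8, 16, 12, 10, 15]
Visit 1; enqueue 18, 0 → queue [19, 4, 8, 16, 12, 10, 15, 18, 0]
Visit 19; enqueue 7, 3, 6, 5, 17 → queue [4, 8, 16, 12, 10, 15, 18, 0, 7, 3, 6, 5, 17]
Visit 4 → queue [8, 16, 12, 10, 15, 18, 0, 7, 3, 6, 5, 17]
Visit 8 → queue [16, 12, 10, 15, 18, 0, 7, 3, 6, 5, 17]
Visit 16 → queue [12, 10, 15, 18, 0, 7, 3, 6, 5, 17]
Visit 12 → queue [10, 15, 18, 0, 7, 3, 6, 5, 17]
Visit 10; enqueue 14 → queue [15, 18, 0, 7, 3, 6, 5, 17, 14]
Visit 15 → queue [18, 0, 7, 3, 6, 5, 17, 14]
Visit 18 → queue [0, 7, 3, 6, 5, 17, 14]
Visit 0 → queue [7, 3, 6, 5, 17, 14]
Visit 7 → queue [3, 6, 5, 17, 14]
Visit 3 → queue [6, 5, 17, 14]
Visit 6 → queue [5, 17, 14]
Visit 5 → queue [17, 14]
Visit 17 → queue [14]
Visit 14 → queue []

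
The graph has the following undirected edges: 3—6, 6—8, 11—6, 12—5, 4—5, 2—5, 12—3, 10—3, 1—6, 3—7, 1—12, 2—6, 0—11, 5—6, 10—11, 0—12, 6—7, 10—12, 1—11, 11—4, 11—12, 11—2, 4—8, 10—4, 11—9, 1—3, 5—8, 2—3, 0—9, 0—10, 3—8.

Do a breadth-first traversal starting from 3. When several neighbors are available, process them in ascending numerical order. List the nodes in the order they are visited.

3, 1, 2, 6, 7, 8, 10, 12, 11, 5, 4, 0, 9

Visit 3; enqueue 1, 2, 6, 7, 8, 10, 12 → queue [1, 2, 6, 7, 8, 10, 12]
Visit 1; enqueue 11 → queue [2, 6, 7, 8, 10, 12, 11]
Visit 2; enqueue 5 → queue [6, 7, 8, 10, 12, 11, 5]
Visit 6 → queue [7, 8, 10, 12, 11, 5]
Visit 7 → queue [8, 10, 12, 11, 5]
Visit 8; enqueue 4 → queue [10, 12, 11, 5, 4]
Visit 10; enqueue 0 → queue [12, 11, 5, 4, 0]
Visit 12 → queue [11, 5, 4, 0]
Visit 11; enqueue 9 → queue [5, 4, 0, 9]
Visit 5 → queue [4, 0, 9]
Visit 4 → queue [0, 9]
Visit 0 → queue [9]
Visit 9 → queue []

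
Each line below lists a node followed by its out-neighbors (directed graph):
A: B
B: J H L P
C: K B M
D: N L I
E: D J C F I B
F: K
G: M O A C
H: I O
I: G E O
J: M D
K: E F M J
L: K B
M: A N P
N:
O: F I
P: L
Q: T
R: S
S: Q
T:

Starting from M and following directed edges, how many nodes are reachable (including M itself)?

16

BFS from M visits: M, A, N, P, B, L, H, J, K, I, O, D, E, F, G, C
Reachable nodes: 16 of 20 total.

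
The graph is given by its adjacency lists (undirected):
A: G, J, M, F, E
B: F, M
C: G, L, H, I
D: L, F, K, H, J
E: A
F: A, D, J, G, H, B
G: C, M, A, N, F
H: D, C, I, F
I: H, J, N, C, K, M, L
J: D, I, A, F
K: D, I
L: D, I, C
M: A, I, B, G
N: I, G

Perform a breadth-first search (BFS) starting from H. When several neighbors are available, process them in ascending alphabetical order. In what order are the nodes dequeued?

H -> C -> D -> F -> I -> G -> L -> J -> K -> A -> B -> M -> N -> E

Visit H; enqueue C, D, F, I → queue [C, D, F, I]
Visit C; enqueue G, L → queue [D, F, I, G, L]
Visit D; enqueue J, K → queue [F, I, G, L, J, K]
Visit F; enqueue A, B → queue [I, G, L, J, K, A, B]
Visit I; enqueue M, N → queue [G, L, J, K, A, B, M, N]
Visit G → queue [L, J, K, A, B, M, N]
Visit L → queue [J, K, A, B, M, N]
Visit J → queue [K, A, B, M, N]
Visit K → queue [A, B, M, N]
Visit A; enqueue E → queue [B, M, N, E]
Visit B → queue [M, N, E]
Visit M → queue [N, E]
Visit N → queue [E]
Visit E → queue []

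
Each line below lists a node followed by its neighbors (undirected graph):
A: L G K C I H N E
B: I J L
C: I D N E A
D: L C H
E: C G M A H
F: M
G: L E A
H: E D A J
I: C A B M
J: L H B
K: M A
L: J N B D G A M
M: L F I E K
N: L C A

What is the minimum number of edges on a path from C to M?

Level 0: C
Level 1: A, D, E, I, N
Level 2: B, G, H, K, L, M
Level 3: F, J
M first appears at level 2.

2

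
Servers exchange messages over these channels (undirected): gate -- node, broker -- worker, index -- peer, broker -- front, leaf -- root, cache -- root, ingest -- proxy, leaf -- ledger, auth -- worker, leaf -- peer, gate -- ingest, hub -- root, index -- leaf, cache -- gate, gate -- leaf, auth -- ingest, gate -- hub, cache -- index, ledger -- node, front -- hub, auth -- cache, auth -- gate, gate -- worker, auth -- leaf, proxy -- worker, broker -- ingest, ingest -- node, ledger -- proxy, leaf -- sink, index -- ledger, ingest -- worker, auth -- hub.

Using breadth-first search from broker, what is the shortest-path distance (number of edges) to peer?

4

Level 0: broker
Level 1: front, ingest, worker
Level 2: auth, gate, hub, node, proxy
Level 3: cache, leaf, ledger, root
Level 4: index, peer, sink
peer first appears at level 4.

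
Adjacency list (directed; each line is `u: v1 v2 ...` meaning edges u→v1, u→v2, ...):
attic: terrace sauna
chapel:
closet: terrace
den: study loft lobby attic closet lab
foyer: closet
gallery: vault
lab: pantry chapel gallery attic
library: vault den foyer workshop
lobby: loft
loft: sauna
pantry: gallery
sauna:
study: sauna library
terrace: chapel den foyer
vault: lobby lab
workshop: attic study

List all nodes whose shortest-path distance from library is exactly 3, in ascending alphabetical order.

chapel, gallery, pantry, sauna, terrace

Level 0: library
Level 1: den, foyer, vault, workshop
Level 2: attic, closet, lab, lobby, loft, study
Level 3: chapel, gallery, pantry, sauna, terrace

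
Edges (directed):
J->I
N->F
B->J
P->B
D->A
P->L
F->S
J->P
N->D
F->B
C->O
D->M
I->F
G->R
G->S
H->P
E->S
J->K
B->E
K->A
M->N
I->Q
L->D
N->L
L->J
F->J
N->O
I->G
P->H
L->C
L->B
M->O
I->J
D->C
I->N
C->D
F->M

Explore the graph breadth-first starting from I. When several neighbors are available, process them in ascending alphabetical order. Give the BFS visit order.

I, F, G, J, N, Q, B, M, S, R, K, P, D, L, O, E, A, H, C

Visit I; enqueue F, G, J, N, Q → queue [F, G, J, N, Q]
Visit F; enqueue B, M, S → queue [G, J, N, Q, B, M, S]
Visit G; enqueue R → queue [J, N, Q, B, M, S, R]
Visit J; enqueue K, P → queue [N, Q, B, M, S, R, K, P]
Visit N; enqueue D, L, O → queue [Q, B, M, S, R, K, P, D, L, O]
Visit Q → queue [B, M, S, R, K, P, D, L, O]
Visit B; enqueue E → queue [M, S, R, K, P, D, L, O, E]
Visit M → queue [S, R, K, P, D, L, O, E]
Visit S → queue [R, K, P, D, L, O, E]
Visit R → queue [K, P, D, L, O, E]
Visit K; enqueue A → queue [P, D, L, O, E, A]
Visit P; enqueue H → queue [D, L, O, E, A, H]
Visit D; enqueue C → queue [L, O, E, A, H, C]
Visit L → queue [O, E, A, H, C]
Visit O → queue [E, A, H, C]
Visit E → queue [A, H, C]
Visit A → queue [H, C]
Visit H → queue [C]
Visit C → queue []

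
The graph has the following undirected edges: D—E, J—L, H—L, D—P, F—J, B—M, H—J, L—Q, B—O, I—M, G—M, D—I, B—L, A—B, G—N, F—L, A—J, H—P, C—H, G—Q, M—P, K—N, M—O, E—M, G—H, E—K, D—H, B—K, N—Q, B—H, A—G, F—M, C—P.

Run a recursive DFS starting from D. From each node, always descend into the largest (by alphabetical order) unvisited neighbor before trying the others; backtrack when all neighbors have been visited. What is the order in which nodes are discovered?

Visit D
D → P
P → M
M → O
O → B
B → L
L → Q
Q → N
N → K
K → E
N → G
G → H
H → J
J → F
J → A
H → C
M → I

D, P, M, O, B, L, Q, N, K, E, G, H, J, F, A, C, I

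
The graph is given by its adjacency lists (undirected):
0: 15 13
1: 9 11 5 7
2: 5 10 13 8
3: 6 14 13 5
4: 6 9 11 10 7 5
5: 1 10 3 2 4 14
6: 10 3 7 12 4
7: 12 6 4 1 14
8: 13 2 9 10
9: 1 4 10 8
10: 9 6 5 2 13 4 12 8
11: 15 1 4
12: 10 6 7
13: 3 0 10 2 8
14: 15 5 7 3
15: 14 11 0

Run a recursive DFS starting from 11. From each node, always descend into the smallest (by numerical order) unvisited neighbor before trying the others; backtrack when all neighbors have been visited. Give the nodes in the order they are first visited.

Visit 11
11 → 1
1 → 5
5 → 2
2 → 8
8 → 9
9 → 4
4 → 6
6 → 3
3 → 13
13 → 0
0 → 15
15 → 14
14 → 7
7 → 12
12 → 10

11 -> 1 -> 5 -> 2 -> 8 -> 9 -> 4 -> 6 -> 3 -> 13 -> 0 -> 15 -> 14 -> 7 -> 12 -> 10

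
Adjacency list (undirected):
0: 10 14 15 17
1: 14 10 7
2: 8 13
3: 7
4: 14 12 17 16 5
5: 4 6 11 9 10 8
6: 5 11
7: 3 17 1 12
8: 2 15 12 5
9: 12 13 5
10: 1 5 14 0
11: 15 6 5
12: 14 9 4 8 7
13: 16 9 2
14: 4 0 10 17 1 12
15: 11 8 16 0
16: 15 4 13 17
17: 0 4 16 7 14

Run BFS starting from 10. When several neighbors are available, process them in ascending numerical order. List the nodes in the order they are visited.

10 0 1 5 14 15 17 7 4 6 8 9 11 12 16 3 2 13

Visit 10; enqueue 0, 1, 5, 14 → queue [0, 1, 5, 14]
Visit 0; enqueue 15, 17 → queue [1, 5, 14, 15, 17]
Visit 1; enqueue 7 → queue [5, 14, 15, 17, 7]
Visit 5; enqueue 4, 6, 8, 9, 11 → queue [14, 15, 17, 7, 4, 6, 8, 9, 11]
Visit 14; enqueue 12 → queue [15, 17, 7, 4, 6, 8, 9, 11, 12]
Visit 15; enqueue 16 → queue [17, 7, 4, 6, 8, 9, 11, 12, 16]
Visit 17 → queue [7, 4, 6, 8, 9, 11, 12, 16]
Visit 7; enqueue 3 → queue [4, 6, 8, 9, 11, 12, 16, 3]
Visit 4 → queue [6, 8, 9, 11, 12, 16, 3]
Visit 6 → queue [8, 9, 11, 12, 16, 3]
Visit 8; enqueue 2 → queue [9, 11, 12, 16, 3, 2]
Visit 9; enqueue 13 → queue [11, 12, 16, 3, 2, 13]
Visit 11 → queue [12, 16, 3, 2, 13]
Visit 12 → queue [16, 3, 2, 13]
Visit 16 → queue [3, 2, 13]
Visit 3 → queue [2, 13]
Visit 2 → queue [13]
Visit 13 → queue []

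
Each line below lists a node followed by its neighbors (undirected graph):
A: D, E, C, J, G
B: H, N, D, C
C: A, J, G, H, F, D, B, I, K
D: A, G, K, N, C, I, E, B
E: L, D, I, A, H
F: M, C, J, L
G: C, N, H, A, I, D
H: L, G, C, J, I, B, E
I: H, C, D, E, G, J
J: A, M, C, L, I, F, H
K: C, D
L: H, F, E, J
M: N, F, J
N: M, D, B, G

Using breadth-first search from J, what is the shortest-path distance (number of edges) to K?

Level 0: J
Level 1: A, C, F, H, I, L, M
Level 2: B, D, E, G, K, N
K first appears at level 2.

2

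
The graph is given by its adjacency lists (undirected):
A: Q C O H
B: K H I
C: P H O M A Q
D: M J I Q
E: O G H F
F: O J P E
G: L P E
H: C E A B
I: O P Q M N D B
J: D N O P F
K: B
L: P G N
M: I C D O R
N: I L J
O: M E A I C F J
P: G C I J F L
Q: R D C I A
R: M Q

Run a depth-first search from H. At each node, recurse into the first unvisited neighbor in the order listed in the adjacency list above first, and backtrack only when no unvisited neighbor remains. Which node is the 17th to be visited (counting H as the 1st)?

Visit H
H → C
C → P
P → G
G → L
L → N
N → I
I → O
O → M
M → D
D → J
J → F
F → E
D → Q
Q → R
Q → A
I → B
B → K

Visit order: H, C, P, G, L, N, I, O, M, D, J, F, E, Q, R, A, B, K

B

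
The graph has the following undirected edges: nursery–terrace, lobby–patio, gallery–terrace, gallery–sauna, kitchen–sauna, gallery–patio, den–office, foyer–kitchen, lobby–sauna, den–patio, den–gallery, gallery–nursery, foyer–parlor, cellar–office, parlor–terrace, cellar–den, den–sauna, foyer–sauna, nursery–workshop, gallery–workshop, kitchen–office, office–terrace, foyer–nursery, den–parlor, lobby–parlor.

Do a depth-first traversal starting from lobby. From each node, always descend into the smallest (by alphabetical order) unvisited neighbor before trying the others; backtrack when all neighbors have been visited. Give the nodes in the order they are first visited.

Visit lobby
lobby → parlor
parlor → den
den → cellar
cellar → office
office → kitchen
kitchen → foyer
foyer → nursery
nursery → gallery
gallery → patio
gallery → sauna
gallery → terrace
gallery → workshop

lobby, parlor, den, cellar, office, kitchen, foyer, nursery, gallery, patio, sauna, terrace, workshop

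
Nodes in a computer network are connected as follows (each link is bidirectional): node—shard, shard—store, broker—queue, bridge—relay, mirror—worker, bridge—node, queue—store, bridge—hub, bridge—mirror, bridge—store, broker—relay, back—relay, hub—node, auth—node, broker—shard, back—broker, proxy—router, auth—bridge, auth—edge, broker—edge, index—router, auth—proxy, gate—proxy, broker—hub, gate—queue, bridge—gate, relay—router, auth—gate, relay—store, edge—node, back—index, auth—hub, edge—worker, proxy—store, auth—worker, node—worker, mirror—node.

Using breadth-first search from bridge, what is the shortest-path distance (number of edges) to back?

2

Level 0: bridge
Level 1: auth, gate, hub, mirror, node, relay, store
Level 2: back, broker, edge, proxy, queue, router, shard, worker
Level 3: index
back first appears at level 2.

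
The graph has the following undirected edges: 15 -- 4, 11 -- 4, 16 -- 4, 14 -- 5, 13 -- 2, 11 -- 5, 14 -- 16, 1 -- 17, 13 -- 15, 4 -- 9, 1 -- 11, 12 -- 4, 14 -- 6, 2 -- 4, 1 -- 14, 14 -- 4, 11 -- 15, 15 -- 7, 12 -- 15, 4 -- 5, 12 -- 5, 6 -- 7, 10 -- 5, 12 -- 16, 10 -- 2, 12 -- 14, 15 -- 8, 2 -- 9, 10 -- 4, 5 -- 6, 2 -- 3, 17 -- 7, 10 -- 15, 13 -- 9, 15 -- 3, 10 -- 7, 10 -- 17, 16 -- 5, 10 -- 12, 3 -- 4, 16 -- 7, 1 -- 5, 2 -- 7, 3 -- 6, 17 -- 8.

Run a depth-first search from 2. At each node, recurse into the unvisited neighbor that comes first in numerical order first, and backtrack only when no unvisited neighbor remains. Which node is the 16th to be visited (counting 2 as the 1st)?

Visit 2
2 → 3
3 → 4
4 → 5
5 → 1
1 → 11
11 → 15
15 → 7
7 → 6
6 → 14
14 → 12
12 → 10
10 → 17
17 → 8
12 → 16
15 → 13
13 → 9

Visit order: 2, 3, 4, 5, 1, 11, 15, 7, 6, 14, 12, 10, 17, 8, 16, 13, 9

13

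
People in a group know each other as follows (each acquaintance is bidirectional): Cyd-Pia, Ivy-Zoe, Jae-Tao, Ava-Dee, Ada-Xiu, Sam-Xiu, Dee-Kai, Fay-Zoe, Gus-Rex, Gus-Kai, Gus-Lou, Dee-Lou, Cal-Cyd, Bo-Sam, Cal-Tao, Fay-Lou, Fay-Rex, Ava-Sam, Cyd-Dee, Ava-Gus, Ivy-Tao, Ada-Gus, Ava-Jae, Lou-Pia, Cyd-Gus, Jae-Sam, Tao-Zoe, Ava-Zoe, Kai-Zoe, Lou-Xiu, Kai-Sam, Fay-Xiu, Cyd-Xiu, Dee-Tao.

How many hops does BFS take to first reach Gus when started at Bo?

3

Level 0: Bo
Level 1: Sam
Level 2: Ava, Jae, Kai, Xiu
Level 3: Ada, Cyd, Dee, Fay, Gus, Lou, Tao, Zoe
Level 4: Cal, Ivy, Pia, Rex
Gus first appears at level 3.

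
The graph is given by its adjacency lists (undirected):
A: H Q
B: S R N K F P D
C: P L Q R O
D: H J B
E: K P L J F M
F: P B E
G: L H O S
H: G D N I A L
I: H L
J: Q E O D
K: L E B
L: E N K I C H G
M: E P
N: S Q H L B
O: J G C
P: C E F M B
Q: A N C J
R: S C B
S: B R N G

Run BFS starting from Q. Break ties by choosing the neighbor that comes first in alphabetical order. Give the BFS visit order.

Q, A, C, J, N, H, L, O, P, R, D, E, B, S, G, I, K, F, M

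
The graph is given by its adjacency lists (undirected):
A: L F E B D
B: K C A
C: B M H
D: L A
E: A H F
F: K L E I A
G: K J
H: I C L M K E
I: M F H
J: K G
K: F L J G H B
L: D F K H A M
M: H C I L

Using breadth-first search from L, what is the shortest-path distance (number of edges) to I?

Level 0: L
Level 1: A, D, F, H, K, M
Level 2: B, C, E, G, I, J
I first appears at level 2.

2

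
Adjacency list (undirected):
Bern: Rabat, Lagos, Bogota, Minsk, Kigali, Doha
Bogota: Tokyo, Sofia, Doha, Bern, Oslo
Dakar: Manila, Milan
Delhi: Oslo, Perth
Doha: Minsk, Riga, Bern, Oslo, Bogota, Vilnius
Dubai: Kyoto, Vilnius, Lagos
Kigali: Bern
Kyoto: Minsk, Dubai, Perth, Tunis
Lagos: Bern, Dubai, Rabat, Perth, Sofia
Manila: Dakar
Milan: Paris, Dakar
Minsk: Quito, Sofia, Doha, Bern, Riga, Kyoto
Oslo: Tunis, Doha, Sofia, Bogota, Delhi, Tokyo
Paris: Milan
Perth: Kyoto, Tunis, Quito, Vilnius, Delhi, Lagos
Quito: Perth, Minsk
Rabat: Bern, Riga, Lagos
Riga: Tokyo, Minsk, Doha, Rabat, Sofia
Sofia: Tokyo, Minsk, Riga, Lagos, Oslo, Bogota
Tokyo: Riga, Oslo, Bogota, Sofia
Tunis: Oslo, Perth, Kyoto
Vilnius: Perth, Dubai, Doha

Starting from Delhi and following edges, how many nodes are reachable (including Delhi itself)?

18

BFS from Delhi visits: Delhi, Oslo, Perth, Tunis, Doha, Sofia, Bogota, Tokyo, Kyoto, Quito, Vilnius, Lagos, Minsk, Riga, Bern, Dubai, Rabat, Kigali
Reachable nodes: 18 of 22 total.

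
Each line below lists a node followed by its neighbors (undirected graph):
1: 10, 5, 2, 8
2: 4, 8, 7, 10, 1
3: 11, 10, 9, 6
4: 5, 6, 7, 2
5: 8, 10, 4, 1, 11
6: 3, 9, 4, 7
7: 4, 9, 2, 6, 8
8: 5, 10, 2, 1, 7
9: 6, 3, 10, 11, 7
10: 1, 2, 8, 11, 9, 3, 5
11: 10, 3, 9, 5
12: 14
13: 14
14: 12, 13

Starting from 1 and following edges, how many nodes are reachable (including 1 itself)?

BFS from 1 visits: 1, 10, 5, 2, 8, 11, 9, 3, 4, 7, 6
Reachable nodes: 11 of 14 total.

11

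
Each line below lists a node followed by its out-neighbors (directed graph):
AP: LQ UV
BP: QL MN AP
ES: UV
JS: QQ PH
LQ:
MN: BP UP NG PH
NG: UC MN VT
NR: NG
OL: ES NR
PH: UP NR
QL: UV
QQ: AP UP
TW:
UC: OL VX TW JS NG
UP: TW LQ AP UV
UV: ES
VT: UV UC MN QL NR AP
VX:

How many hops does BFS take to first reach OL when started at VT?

Level 0: VT
Level 1: AP, MN, NR, QL, UC, UV
Level 2: BP, ES, JS, LQ, NG, OL, PH, TW, UP, VX
Level 3: QQ
OL first appears at level 2.

2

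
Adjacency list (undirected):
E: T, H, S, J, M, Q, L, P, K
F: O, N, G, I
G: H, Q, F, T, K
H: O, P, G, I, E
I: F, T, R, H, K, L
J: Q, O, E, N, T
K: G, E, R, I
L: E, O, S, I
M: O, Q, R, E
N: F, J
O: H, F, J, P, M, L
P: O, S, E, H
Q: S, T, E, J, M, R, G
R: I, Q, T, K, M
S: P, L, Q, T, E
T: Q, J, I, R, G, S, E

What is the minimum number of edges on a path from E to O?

Level 0: E
Level 1: H, J, K, L, M, P, Q, S, T
Level 2: G, I, N, O, R
Level 3: F
O first appears at level 2.

2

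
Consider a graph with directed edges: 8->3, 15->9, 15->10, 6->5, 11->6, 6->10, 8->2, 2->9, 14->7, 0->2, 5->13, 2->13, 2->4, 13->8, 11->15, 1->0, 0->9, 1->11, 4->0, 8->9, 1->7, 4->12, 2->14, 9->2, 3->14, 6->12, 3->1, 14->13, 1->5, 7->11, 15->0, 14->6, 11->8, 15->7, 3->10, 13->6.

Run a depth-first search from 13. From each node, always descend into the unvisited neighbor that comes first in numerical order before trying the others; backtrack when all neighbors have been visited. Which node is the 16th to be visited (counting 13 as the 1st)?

1

Visit 13
13 → 6
6 → 5
6 → 10
6 → 12
13 → 8
8 → 2
2 → 4
4 → 0
0 → 9
2 → 14
14 → 7
7 → 11
11 → 15
8 → 3
3 → 1

Visit order: 13, 6, 5, 10, 12, 8, 2, 4, 0, 9, 14, 7, 11, 15, 3, 1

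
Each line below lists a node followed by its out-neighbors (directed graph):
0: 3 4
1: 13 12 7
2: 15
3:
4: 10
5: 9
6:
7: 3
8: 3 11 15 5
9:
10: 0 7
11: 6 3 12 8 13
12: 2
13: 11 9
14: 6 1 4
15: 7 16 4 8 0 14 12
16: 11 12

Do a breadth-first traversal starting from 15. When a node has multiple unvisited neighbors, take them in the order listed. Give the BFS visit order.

15, 7, 16, 4, 8, 0, 14, 12, 3, 11, 10, 5, 6, 1, 2, 13, 9

Visit 15; enqueue 7, 16, 4, 8, 0, 14, 12 → queue [7, 16, 4, 8, 0, 14, 12]
Visit 7; enqueue 3 → queue [16, 4, 8, 0, 14, 12, 3]
Visit 16; enqueue 11 → queue [4, 8, 0, 14, 12, 3, 11]
Visit 4; enqueue 10 → queue [8, 0, 14, 12, 3, 11, 10]
Visit 8; enqueue 5 → queue [0, 14, 12, 3, 11, 10, 5]
Visit 0 → queue [14, 12, 3, 11, 10, 5]
Visit 14; enqueue 6, 1 → queue [12, 3, 11, 10, 5, 6, 1]
Visit 12; enqueue 2 → queue [3, 11, 10, 5, 6, 1, 2]
Visit 3 → queue [11, 10, 5, 6, 1, 2]
Visit 11; enqueue 13 → queue [10, 5, 6, 1, 2, 13]
Visit 10 → queue [5, 6, 1, 2, 13]
Visit 5; enqueue 9 → queue [6, 1, 2, 13, 9]
Visit 6 → queue [1, 2, 13, 9]
Visit 1 → queue [2, 13, 9]
Visit 2 → queue [13, 9]
Visit 13 → queue [9]
Visit 9 → queue []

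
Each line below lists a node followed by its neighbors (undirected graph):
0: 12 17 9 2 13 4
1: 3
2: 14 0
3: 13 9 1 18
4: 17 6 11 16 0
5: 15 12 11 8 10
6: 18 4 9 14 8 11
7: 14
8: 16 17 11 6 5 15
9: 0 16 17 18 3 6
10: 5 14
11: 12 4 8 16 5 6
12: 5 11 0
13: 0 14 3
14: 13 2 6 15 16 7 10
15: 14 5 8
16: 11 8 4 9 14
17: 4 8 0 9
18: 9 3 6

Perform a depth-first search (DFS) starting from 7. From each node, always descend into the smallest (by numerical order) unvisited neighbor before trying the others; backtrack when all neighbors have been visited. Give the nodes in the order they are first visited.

Visit 7
7 → 14
14 → 2
2 → 0
0 → 4
4 → 6
6 → 8
8 → 5
5 → 10
5 → 11
11 → 12
11 → 16
16 → 9
9 → 3
3 → 1
3 → 13
3 → 18
9 → 17
5 → 15

7, 14, 2, 0, 4, 6, 8, 5, 10, 11, 12, 16, 9, 3, 1, 13, 18, 17, 15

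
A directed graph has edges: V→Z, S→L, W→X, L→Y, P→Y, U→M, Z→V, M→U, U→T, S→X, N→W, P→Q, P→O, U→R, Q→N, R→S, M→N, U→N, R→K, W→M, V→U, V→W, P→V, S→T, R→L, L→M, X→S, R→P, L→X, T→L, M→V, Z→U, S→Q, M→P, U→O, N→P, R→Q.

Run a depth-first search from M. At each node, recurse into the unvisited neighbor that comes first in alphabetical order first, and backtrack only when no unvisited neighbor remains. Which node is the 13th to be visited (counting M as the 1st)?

Visit M
M → N
N → P
P → O
P → Q
P → V
V → U
U → R
R → K
R → L
L → X
X → S
S → T
L → Y
V → W
V → Z

Visit order: M, N, P, O, Q, V, U, R, K, L, X, S, T, Y, W, Z

T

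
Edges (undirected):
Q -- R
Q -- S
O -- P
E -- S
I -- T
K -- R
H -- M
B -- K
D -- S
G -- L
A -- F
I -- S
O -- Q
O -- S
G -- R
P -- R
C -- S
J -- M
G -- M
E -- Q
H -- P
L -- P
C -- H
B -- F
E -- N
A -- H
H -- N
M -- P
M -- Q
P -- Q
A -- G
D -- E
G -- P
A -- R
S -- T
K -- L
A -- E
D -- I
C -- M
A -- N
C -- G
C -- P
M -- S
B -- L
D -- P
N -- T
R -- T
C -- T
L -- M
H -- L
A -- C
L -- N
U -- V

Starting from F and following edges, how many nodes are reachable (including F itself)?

20

BFS from F visits: F, A, B, C, E, G, H, N, R, K, L, M, P, S, T, D, Q, J, O, I
Reachable nodes: 20 of 22 total.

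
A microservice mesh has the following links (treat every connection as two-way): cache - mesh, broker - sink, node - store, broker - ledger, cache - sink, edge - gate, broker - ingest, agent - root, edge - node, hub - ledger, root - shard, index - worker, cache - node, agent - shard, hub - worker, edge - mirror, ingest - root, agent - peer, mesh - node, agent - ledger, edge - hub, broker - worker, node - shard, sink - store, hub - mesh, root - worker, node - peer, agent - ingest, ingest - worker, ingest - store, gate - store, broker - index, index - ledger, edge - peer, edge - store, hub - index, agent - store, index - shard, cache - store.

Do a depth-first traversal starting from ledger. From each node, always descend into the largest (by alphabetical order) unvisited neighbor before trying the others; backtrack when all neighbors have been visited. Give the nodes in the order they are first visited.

ledger, index, worker, root, shard, node, store, sink, cache, mesh, hub, edge, peer, agent, ingest, broker, mirror, gate

Visit ledger
ledger → index
index → worker
worker → root
root → shard
shard → node
node → store
store → sink
sink → cache
cache → mesh
mesh → hub
hub → edge
edge → peer
peer → agent
agent → ingest
ingest → broker
edge → mirror
edge → gate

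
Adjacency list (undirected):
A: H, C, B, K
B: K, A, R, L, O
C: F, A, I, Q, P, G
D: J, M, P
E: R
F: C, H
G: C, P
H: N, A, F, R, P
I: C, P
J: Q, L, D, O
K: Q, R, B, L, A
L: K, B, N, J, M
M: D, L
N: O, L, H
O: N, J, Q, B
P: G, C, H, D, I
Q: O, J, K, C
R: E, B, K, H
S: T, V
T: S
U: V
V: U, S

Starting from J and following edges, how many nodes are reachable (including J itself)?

18

BFS from J visits: J, Q, L, D, O, K, C, B, N, M, P, R, A, F, I, G, H, E
Reachable nodes: 18 of 22 total.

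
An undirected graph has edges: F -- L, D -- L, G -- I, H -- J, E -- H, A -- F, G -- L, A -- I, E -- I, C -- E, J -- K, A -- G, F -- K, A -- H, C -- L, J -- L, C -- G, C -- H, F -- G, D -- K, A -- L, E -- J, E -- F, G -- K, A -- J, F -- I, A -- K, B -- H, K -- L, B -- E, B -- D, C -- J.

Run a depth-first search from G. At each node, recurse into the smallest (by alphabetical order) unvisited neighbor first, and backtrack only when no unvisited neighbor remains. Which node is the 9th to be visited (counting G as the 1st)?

C

Visit G
G → A
A → F
F → E
E → B
B → D
D → K
K → J
J → C
C → H
C → L
E → I

Visit order: G, A, F, E, B, D, K, J, C, H, L, I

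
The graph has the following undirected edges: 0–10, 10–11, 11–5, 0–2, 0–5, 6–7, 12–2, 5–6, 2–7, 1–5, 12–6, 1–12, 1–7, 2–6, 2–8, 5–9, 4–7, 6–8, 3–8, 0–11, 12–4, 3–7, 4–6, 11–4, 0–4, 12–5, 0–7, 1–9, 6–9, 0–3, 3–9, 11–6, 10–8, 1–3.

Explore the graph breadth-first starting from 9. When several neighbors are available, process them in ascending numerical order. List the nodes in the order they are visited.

9 -> 1 -> 3 -> 5 -> 6 -> 7 -> 12 -> 0 -> 8 -> 11 -> 2 -> 4 -> 10

Visit 9; enqueue 1, 3, 5, 6 → queue [1, 3, 5, 6]
Visit 1; enqueue 7, 12 → queue [3, 5, 6, 7, 12]
Visit 3; enqueue 0, 8 → queue [5, 6, 7, 12, 0, 8]
Visit 5; enqueue 11 → queue [6, 7, 12, 0, 8, 11]
Visit 6; enqueue 2, 4 → queue [7, 12, 0, 8, 11, 2, 4]
Visit 7 → queue [12, 0, 8, 11, 2, 4]
Visit 12 → queue [0, 8, 11, 2, 4]
Visit 0; enqueue 10 → queue [8, 11, 2, 4, 10]
Visit 8 → queue [11, 2, 4, 10]
Visit 11 → queue [2, 4, 10]
Visit 2 → queue [4, 10]
Visit 4 → queue [10]
Visit 10 → queue []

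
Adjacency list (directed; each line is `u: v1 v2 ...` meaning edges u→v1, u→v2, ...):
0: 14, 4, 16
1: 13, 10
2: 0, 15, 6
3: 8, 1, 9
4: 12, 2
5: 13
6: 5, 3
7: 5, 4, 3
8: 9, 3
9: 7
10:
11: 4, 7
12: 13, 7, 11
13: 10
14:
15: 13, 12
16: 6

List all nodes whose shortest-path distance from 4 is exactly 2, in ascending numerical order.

0, 6, 7, 11, 13, 15

Level 0: 4
Level 1: 2, 12
Level 2: 0, 6, 7, 11, 13, 15
Level 3: 3, 5, 10, 14, 16
Level 4: 1, 8, 9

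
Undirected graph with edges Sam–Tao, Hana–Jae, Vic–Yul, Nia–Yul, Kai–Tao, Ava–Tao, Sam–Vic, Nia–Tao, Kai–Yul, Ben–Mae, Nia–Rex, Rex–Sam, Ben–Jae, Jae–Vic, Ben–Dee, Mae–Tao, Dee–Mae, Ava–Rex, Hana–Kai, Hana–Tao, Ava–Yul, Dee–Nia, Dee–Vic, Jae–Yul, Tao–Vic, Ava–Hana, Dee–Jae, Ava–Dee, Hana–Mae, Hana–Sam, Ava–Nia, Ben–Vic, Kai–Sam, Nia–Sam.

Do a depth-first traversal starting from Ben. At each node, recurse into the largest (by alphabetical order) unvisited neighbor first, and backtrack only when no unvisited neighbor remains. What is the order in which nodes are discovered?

Ben, Vic, Yul, Nia, Tao, Sam, Rex, Ava, Hana, Mae, Dee, Jae, Kai

Visit Ben
Ben → Vic
Vic → Yul
Yul → Nia
Nia → Tao
Tao → Sam
Sam → Rex
Rex → Ava
Ava → Hana
Hana → Mae
Mae → Dee
Dee → Jae
Hana → Kai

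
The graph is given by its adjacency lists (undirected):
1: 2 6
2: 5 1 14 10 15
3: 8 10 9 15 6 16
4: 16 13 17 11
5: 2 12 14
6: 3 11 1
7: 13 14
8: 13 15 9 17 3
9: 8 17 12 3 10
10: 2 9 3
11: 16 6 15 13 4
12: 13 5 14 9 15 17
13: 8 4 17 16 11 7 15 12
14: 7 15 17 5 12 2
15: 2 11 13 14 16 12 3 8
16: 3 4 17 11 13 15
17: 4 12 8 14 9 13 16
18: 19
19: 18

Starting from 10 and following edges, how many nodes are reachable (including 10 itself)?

17

BFS from 10 visits: 10, 2, 9, 3, 5, 1, 14, 15, 8, 17, 12, 6, 16, 7, 11, 13, 4
Reachable nodes: 17 of 19 total.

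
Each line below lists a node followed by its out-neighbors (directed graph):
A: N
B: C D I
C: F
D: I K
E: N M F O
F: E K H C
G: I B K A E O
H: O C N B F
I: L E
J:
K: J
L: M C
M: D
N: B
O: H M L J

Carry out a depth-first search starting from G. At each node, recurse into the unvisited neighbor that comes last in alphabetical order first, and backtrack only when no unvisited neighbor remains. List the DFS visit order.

G O M D K J I L C F H N B E A

Visit G
G → O
O → M
M → D
D → K
K → J
D → I
I → L
L → C
C → F
F → H
H → N
N → B
F → E
G → A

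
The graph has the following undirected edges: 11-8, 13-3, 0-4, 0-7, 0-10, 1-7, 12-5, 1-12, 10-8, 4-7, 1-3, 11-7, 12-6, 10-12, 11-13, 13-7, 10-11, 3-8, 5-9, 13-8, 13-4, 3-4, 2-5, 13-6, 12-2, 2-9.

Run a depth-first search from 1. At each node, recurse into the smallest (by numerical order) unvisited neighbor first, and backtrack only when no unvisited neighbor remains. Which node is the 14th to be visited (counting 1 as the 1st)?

13

Visit 1
1 → 3
3 → 4
4 → 0
0 → 7
7 → 11
11 → 8
8 → 10
10 → 12
12 → 2
2 → 5
5 → 9
12 → 6
6 → 13

Visit order: 1, 3, 4, 0, 7, 11, 8, 10, 12, 2, 5, 9, 6, 13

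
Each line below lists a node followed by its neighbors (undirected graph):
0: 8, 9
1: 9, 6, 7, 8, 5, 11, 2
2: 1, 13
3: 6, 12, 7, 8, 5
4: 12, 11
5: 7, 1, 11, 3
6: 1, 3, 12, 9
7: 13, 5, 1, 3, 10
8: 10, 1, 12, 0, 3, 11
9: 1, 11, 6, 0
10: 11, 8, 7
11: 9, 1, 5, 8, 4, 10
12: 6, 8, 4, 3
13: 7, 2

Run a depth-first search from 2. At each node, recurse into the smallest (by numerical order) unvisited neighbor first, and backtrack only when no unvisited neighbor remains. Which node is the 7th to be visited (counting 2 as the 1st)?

0

Visit 2
2 → 1
1 → 5
5 → 3
3 → 6
6 → 9
9 → 0
0 → 8
8 → 10
10 → 7
7 → 13
10 → 11
11 → 4
4 → 12

Visit order: 2, 1, 5, 3, 6, 9, 0, 8, 10, 7, 13, 11, 4, 12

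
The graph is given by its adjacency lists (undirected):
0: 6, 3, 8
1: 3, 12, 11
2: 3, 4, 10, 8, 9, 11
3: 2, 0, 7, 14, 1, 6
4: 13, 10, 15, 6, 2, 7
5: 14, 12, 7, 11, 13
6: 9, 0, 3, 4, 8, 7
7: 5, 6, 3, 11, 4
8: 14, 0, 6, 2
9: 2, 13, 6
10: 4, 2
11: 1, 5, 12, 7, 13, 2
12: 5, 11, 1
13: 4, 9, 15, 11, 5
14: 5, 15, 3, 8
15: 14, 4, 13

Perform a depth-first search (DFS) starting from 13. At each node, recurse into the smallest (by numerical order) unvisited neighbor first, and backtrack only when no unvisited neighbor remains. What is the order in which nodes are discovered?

Visit 13
13 → 4
4 → 2
2 → 3
3 → 0
0 → 6
6 → 7
7 → 5
5 → 11
11 → 1
1 → 12
5 → 14
14 → 8
14 → 15
6 → 9
2 → 10

13 -> 4 -> 2 -> 3 -> 0 -> 6 -> 7 -> 5 -> 11 -> 1 -> 12 -> 14 -> 8 -> 15 -> 9 -> 10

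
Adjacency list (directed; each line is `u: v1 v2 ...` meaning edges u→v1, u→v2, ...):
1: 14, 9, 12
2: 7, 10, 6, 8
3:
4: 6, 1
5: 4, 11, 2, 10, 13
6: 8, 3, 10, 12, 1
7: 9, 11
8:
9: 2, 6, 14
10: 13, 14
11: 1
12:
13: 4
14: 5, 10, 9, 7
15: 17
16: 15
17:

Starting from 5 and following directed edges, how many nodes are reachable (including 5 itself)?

14

BFS from 5 visits: 5, 4, 11, 2, 10, 13, 6, 1, 7, 8, 14, 3, 12, 9
Reachable nodes: 14 of 17 total.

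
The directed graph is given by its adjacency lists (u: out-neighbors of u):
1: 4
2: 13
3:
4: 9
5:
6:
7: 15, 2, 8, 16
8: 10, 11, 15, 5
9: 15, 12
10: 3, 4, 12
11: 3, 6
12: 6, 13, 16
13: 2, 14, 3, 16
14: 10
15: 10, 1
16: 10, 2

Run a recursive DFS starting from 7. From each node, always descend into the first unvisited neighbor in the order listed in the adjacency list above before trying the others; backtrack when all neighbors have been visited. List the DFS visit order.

7 15 10 3 4 9 12 6 13 2 14 16 1 8 11 5

Visit 7
7 → 15
15 → 10
10 → 3
10 → 4
4 → 9
9 → 12
12 → 6
12 → 13
13 → 2
13 → 14
13 → 16
15 → 1
7 → 8
8 → 11
8 → 5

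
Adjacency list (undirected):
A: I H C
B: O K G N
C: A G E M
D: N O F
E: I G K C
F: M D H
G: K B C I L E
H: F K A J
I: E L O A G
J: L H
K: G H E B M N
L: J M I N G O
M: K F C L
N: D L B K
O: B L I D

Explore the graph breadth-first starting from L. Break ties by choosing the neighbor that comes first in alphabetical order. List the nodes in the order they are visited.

Visit L; enqueue G, I, J, M, N, O → queue [G, I, J, M, N, O]
Visit G; enqueue B, C, E, K → queue [I, J, M, N, O, B, C, E, K]
Visit I; enqueue A → queue [J, M, N, O, B, C, E, K, A]
Visit J; enqueue H → queue [M, N, O, B, C, E, K, A, H]
Visit M; enqueue F → queue [N, O, B, C, E, K, A, H, F]
Visit N; enqueue D → queue [O, B, C, E, K, A, H, F, D]
Visit O → queue [B, C, E, K, A, H, F, D]
Visit B → queue [C, E, K, A, H, F, D]
Visit C → queue [E, K, A, H, F, D]
Visit E → queue [K, A, H, F, D]
Visit K → queue [A, H, F, D]
Visit A → queue [H, F, D]
Visit H → queue [F, D]
Visit F → queue [D]
Visit D → queue []

L, G, I, J, M, N, O, B, C, E, K, A, H, F, D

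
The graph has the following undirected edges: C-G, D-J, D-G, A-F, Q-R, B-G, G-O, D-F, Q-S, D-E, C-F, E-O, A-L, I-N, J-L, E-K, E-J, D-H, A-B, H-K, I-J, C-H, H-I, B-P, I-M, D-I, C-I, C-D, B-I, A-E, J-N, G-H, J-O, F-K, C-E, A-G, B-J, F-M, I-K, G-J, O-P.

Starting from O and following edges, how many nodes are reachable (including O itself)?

16

BFS from O visits: O, E, G, J, P, A, C, D, K, B, H, I, L, N, F, M
Reachable nodes: 16 of 19 total.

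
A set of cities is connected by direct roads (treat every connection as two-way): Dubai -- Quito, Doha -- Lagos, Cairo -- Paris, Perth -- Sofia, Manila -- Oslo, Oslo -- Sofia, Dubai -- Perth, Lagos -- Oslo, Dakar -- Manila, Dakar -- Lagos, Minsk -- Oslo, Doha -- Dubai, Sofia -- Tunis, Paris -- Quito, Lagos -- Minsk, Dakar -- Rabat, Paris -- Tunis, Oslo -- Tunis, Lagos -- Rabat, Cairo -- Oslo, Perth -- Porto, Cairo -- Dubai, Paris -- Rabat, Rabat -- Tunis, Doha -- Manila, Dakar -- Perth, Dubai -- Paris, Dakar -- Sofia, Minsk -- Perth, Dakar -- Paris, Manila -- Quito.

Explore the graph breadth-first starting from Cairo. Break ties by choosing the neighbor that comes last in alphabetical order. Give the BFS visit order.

Visit Cairo; enqueue Paris, Oslo, Dubai → queue [Paris, Oslo, Dubai]
Visit Paris; enqueue Tunis, Rabat, Quito, Dakar → queue [Oslo, Dubai, Tunis, Rabat, Quito, Dakar]
Visit Oslo; enqueue Sofia, Minsk, Manila, Lagos → queue [Dubai, Tunis, Rabat, Quito, Dakar, Sofia, Minsk, Manila, Lagos]
Visit Dubai; enqueue Perth, Doha → queue [Tunis, Rabat, Quito, Dakar, Sofia, Minsk, Manila, Lagos, Perth, Doha]
Visit Tunis → queue [Rabat, Quito, Dakar, Sofia, Minsk, Manila, Lagos, Perth, Doha]
Visit Rabat → queue [Quito, Dakar, Sofia, Minsk, Manila, Lagos, Perth, Doha]
Visit Quito → queue [Dakar, Sofia, Minsk, Manila, Lagos, Perth, Doha]
Visit Dakar → queue [Sofia, Minsk, Manila, Lagos, Perth, Doha]
Visit Sofia → queue [Minsk, Manila, Lagos, Perth, Doha]
Visit Minsk → queue [Manila, Lagos, Perth, Doha]
Visit Manila → queue [Lagos, Perth, Doha]
Visit Lagos → queue [Perth, Doha]
Visit Perth; enqueue Porto → queue [Doha, Porto]
Visit Doha → queue [Porto]
Visit Porto → queue []

Cairo, Paris, Oslo, Dubai, Tunis, Rabat, Quito, Dakar, Sofia, Minsk, Manila, Lagos, Perth, Doha, Porto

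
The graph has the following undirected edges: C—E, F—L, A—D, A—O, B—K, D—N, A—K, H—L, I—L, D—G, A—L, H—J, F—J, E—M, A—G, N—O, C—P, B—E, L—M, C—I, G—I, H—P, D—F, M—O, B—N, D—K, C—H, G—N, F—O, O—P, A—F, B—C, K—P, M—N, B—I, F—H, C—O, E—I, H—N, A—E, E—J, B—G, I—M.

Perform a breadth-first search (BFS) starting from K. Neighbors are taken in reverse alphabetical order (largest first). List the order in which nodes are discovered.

K, P, D, B, A, O, H, C, N, G, F, I, E, L, M, J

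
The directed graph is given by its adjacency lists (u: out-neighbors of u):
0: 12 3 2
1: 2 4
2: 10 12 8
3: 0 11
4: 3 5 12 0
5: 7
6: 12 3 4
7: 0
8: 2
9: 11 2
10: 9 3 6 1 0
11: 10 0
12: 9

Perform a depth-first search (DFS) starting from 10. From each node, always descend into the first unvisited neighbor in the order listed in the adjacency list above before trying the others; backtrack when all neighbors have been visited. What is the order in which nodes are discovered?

10, 9, 11, 0, 12, 3, 2, 8, 6, 4, 5, 7, 1

Visit 10
10 → 9
9 → 11
11 → 0
0 → 12
0 → 3
0 → 2
2 → 8
10 → 6
6 → 4
4 → 5
5 → 7
10 → 1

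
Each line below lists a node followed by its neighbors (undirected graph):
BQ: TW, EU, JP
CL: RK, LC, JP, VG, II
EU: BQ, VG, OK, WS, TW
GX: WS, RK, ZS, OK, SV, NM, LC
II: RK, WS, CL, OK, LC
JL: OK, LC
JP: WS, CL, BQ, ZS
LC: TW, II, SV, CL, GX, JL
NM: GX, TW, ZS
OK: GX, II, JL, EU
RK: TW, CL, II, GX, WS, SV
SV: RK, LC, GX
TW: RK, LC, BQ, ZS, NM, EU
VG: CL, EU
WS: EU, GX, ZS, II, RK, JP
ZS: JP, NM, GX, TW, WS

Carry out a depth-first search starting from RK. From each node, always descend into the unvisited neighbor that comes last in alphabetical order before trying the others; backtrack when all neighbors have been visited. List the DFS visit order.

RK, WS, ZS, TW, NM, GX, SV, LC, JL, OK, II, CL, VG, EU, BQ, JP

Visit RK
RK → WS
WS → ZS
ZS → TW
TW → NM
NM → GX
GX → SV
SV → LC
LC → JL
JL → OK
OK → II
II → CL
CL → VG
VG → EU
EU → BQ
BQ → JP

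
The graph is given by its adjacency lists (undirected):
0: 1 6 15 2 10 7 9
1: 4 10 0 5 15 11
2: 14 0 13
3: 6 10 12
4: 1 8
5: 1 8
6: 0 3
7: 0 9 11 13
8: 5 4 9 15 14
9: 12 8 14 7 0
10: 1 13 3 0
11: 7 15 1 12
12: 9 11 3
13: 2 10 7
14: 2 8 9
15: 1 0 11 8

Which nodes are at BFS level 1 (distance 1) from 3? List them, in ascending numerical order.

Level 0: 3
Level 1: 6, 10, 12
Level 2: 0, 1, 9, 11, 13
Level 3: 2, 4, 5, 7, 8, 14, 15

6, 10, 12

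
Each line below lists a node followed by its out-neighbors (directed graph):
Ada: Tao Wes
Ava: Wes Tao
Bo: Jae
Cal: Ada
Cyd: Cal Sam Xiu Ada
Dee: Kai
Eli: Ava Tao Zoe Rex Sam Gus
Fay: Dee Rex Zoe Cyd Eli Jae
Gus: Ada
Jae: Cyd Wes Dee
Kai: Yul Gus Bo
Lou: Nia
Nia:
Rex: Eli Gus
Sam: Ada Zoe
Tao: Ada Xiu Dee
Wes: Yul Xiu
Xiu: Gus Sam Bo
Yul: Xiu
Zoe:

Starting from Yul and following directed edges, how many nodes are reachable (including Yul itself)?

BFS from Yul visits: Yul, Xiu, Bo, Gus, Sam, Jae, Ada, Zoe, Cyd, Dee, Wes, Tao, Cal, Kai
Reachable nodes: 14 of 20 total.

14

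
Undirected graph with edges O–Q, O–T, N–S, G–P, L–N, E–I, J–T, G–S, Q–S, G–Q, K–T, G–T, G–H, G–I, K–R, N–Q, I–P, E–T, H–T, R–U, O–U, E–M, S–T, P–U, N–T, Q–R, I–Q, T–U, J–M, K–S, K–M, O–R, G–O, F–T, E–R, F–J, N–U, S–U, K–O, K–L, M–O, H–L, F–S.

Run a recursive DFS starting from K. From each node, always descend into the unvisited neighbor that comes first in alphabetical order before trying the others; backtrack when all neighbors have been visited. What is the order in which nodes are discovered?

K -> L -> H -> G -> I -> E -> M -> J -> F -> S -> N -> Q -> O -> R -> U -> P -> T

Visit K
K → L
L → H
H → G
G → I
I → E
E → M
M → J
J → F
F → S
S → N
N → Q
Q → O
O → R
R → U
U → P
U → T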